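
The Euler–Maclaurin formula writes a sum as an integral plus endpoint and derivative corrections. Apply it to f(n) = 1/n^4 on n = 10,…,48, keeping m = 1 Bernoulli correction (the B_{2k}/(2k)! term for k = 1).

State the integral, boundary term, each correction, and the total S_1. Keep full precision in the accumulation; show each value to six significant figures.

S_1 ≈ 0.000383745

Integral: ∫_10^48 1/x^4 dx = 0.000330319.
Boundary: ½(f(10) + f(48)) = ½(0.000100000 + 1.88380e-07) = 5.00942e-05.
So far: 0.000380413.
Correction k=1: B_{2}/2! · (f^{(1)}(48) − f^{(1)}(10)) = 1/12 · (-1.56983e-08 − (-4.00000e-05)) = 3.33203e-06.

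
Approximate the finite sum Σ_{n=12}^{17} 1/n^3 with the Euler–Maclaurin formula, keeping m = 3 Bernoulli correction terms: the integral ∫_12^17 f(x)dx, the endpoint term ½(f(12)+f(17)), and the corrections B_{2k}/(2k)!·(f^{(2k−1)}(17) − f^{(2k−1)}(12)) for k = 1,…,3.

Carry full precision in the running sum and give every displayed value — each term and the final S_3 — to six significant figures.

S_3 ≈ 0.00214228

Integral: ∫_12^17 1/x^3 dx = 0.00174212.
Boundary: ½(f(12) + f(17)) = ½(0.000578704 + 0.000203542) = 0.000391123.
Integral + boundary = 0.00213324.
Correction k=1: B_{2}/2! · (f^{(1)}(17) − f^{(1)}(12)) = 1/12 · (-3.59191e-05 − (-0.000144676)) = 9.06307e-06.
Partial sum through k=1: 0.00214230.
Correction k=2: B_{4}/4! · (f^{(3)}(17) − f^{(3)}(12)) = −1/720 · (-2.48575e-06 − (-2.00939e-05)) = -2.44557e-08.
Partial sum through k=2: 0.00214228.
Correction k=3: B_{6}/6! · (f^{(5)}(17) − f^{(5)}(12)) = 1/30240 · (-3.61251e-07 − (-5.86071e-06)) = 1.81861e-10.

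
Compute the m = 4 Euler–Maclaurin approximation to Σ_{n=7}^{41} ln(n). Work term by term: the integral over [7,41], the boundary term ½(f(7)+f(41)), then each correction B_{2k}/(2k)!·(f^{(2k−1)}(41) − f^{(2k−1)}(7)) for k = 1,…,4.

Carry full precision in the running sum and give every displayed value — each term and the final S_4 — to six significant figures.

Integral: ∫_7^41 ln(x) dx = 104.635.
Boundary: ½(f(7) + f(41)) = ½(1.94591 + 3.71357) = 2.82974.
Running total after boundary: 107.465.
Correction k=1: B_{2}/2! · (f^{(1)}(41) − f^{(1)}(7)) = 1/12 · (0.0243902 − 0.142857) = -0.00987224.
Running total after k=1: 107.455.
Correction k=2: B_{4}/4! · (f^{(3)}(41) − f^{(3)}(7)) = −1/720 · (2.90187e-05 − 0.00583090) = 8.05817e-06.
Running total after k=2: 107.455.
Correction k=3: B_{6}/6! · (f^{(5)}(41) − f^{(5)}(7)) = 1/30240 · (2.07153e-07 − 0.00142798) = -4.72146e-08.
Running total after k=3: 107.455.
Correction k=4: B_{8}/8! · (f^{(7)}(41) − f^{(7)}(7)) = −1/1209600 · (3.69697e-09 − 0.000874271) = 7.22774e-10.

S_4 ≈ 107.455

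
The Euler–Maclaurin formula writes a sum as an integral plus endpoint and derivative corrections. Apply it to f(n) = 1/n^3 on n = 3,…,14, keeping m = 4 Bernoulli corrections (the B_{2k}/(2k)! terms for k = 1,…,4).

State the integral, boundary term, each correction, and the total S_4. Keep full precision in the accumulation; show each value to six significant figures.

S_4 ≈ 0.0746810

∫_3^14 1/x^3 dx evaluates to 0.0530045.
Endpoint term: (f(3) + f(14))/2 = (0.0370370 + 0.000364431)/2 = 0.0187007.
Running total after boundary: 0.0717053.
Order-1 term: 1/12 · (-7.80925e-05 − (-0.0370370)) = 0.00307991.
After k=1: 0.0747852.
Order-2 term: −1/720 · (-7.96862e-06 − (-0.0823045)) = -0.000114301.
After k=2: 0.0746709.
Order-3 term: 1/30240 · (-1.70756e-06 − (-0.384088)) = 1.27013e-05.
After k=3: 0.0746836.
Order-4 term: −1/1209600 · (-6.27267e-07 − (-3.07270)) = -2.54026e-06.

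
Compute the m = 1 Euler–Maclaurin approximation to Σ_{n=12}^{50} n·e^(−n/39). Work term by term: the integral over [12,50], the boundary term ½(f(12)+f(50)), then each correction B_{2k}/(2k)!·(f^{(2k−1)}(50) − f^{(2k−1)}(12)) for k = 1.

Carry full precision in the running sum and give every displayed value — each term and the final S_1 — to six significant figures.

S_1 ≈ 510.405

∫_12^50 x·e^(−x/39) dx evaluates to 499.107.
Endpoint term: (f(12) + f(50))/2 = (8.82170 + 13.8734)/2 = 11.3475.
So far: 510.454.
k=1: B_{2}/(2)! × [f^{(1)}(50) − f^{(1)}(12)] = 1/12 × (-0.0782601 − 0.508944) = -0.0489337.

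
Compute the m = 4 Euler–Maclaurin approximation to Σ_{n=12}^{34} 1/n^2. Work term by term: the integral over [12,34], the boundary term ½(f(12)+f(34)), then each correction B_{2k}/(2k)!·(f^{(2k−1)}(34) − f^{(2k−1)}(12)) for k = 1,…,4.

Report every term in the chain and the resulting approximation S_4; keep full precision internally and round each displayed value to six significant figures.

The integral term ∫_12^34 1/x^2 dx = 0.0539216.
Boundary: ½(f(12) + f(34)) = ½(0.00694444 + 0.000865052) = 0.00390475.
Running total after boundary: 0.0578263.
k=1: B_{2}/(2)! × [f^{(1)}(34) − f^{(1)}(12)] = 1/12 × (-5.08854e-05 − (-0.00115741)) = 9.22102e-05.
After k=1: 0.0579185.
k=2: B_{4}/(4)! × [f^{(3)}(34) − f^{(3)}(12)] = −1/720 × (-5.28222e-07 − (-9.64506e-05)) = -1.33226e-07.
After k=2: 0.0579184.
k=3: B_{6}/(6)! × [f^{(5)}(34) − f^{(5)}(12)] = 1/30240 × (-1.37082e-08 − (-2.00939e-05)) = 6.64027e-10.
After k=3: 0.0579184.
k=4: B_{8}/(8)! × [f^{(7)}(34) − f^{(7)}(12)] = −1/1209600 × (-6.64065e-10 − (-7.81429e-06)) = -6.45967e-12.

S_4 ≈ 0.0579184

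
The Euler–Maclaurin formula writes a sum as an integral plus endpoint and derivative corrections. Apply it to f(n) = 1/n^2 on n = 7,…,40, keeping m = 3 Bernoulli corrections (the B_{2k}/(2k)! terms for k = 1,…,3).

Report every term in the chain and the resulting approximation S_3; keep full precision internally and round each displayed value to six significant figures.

Integral: ∫_7^40 1/x^2 dx = 0.117857.
Boundary: ½(f(7) + f(40)) = ½(0.0204082 + 0.000625000) = 0.0105166.
So far: 0.128374.
Correction k=1: B_{2}/2! · (f^{(1)}(40) − f^{(1)}(7)) = 1/12 · (-3.12500e-05 − (-0.00583090)) = 0.000483304.
After k=1: 0.128857.
Correction k=2: B_{4}/4! · (f^{(3)}(40) − f^{(3)}(7)) = −1/720 · (-2.34375e-07 − (-0.00142798)) = -1.98298e-06.
After k=2: 0.128855.
Correction k=3: B_{6}/6! · (f^{(5)}(40) − f^{(5)}(7)) = 1/30240 · (-4.39453e-09 − (-0.000874271)) = 2.89109e-08.

S_3 ≈ 0.128855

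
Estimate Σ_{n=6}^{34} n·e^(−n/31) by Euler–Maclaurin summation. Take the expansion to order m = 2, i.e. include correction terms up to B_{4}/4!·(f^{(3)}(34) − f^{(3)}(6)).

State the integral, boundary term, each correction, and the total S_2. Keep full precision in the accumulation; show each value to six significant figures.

Integral: ∫_6^34 x·e^(−x/31) dx = 272.260.
½[f(6) + f(34)] = ½[4.94418 + 11.3542] = 8.14918.
Integral + boundary = 280.409.
Order-1 term: 1/12 · (-0.0323174 − 0.664540) = -0.0580715.
Partial sum through k=1: 280.351.
Order-2 term: −1/720 · (0.000661369 − 0.00240645) = 2.42373e-06.

S_2 ≈ 280.351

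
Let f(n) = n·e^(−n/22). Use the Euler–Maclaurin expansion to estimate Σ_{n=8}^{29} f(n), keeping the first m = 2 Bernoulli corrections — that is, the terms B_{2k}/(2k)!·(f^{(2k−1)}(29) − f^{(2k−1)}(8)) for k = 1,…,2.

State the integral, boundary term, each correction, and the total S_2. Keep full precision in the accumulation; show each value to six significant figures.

S_2 ≈ 165.141

The integral term ∫_8^29 x·e^(−x/22) dx = 158.524.
Endpoint term: (f(8) + f(29))/2 = (5.56115 + 7.76102)/2 = 6.66109.
So far: 165.185.
Order-1 term: 1/12 · (-0.0851523 − 0.442364) = -0.0439597.
After k=1: 165.141.
Order-2 term: −1/720 · (0.000929939 − 0.00378647) = 3.96741e-06.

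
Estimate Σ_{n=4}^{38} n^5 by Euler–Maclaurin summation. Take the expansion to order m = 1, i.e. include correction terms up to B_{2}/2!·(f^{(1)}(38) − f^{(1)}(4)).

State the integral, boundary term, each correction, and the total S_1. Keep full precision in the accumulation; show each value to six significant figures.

Integral: ∫_4^38 x^5 dx = 5.01822e+08.
Boundary: ½(f(4) + f(38)) = ½(1024.00 + 7.92352e+07) = 3.96181e+07.
Integral + boundary = 5.41440e+08.
Correction k=1: B_{2}/2! · (f^{(1)}(38) − f^{(1)}(4)) = 1/12 · (1.04257e+07 − 1280.00) = 868700.

S_1 ≈ 5.42309e+08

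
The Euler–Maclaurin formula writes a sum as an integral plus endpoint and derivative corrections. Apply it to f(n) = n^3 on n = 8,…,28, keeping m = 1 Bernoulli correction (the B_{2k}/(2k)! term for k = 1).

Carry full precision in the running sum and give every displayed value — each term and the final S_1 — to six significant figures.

Integral: ∫_8^28 x^3 dx = 152640.
½[f(8) + f(28)] = ½[512.000 + 21952.0] = 11232.0.
So far: 163872.
k=1: B_{2}/(2)! × [f^{(1)}(28) − f^{(1)}(8)] = 1/12 × (2352.00 − 192.000) = 180.000.

S_1 ≈ 164052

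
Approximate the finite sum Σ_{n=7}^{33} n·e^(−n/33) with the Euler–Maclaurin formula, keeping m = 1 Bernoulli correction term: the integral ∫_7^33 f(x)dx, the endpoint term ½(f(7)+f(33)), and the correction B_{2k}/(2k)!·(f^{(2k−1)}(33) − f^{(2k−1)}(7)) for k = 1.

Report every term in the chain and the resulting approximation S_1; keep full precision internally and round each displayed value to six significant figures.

∫_7^33 x·e^(−x/33) dx evaluates to 266.463.
½[f(7) + f(33)] = ½[5.66207 + 12.1400] = 8.90104.
Integral + boundary = 275.364.
k=1: B_{2}/(2)! × [f^{(1)}(33) − f^{(1)}(7)] = 1/12 × (0.00000 − 0.637289) = -0.0531074.

S_1 ≈ 275.310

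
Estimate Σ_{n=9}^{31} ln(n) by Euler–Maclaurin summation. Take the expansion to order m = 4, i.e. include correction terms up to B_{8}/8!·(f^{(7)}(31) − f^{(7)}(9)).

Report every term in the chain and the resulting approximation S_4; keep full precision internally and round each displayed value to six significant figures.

S_4 ≈ 67.4876

∫_9^31 ln(x) dx evaluates to 64.6786.
Boundary: ½(f(9) + f(31)) = ½(2.19722 + 3.43399) = 2.81561.
Integral + boundary = 67.4942.
k=1: B_{2}/(2)! × [f^{(1)}(31) − f^{(1)}(9)] = 1/12 × (0.0322581 − 0.111111) = -0.00657109.
Running total after k=1: 67.4876.
k=2: B_{4}/(4)! × [f^{(3)}(31) − f^{(3)}(9)] = −1/720 × (6.71344e-05 − 0.00274348) = 3.71715e-06.
Running total after k=2: 67.4876.
k=3: B_{6}/(6)! × [f^{(5)}(31) − f^{(5)}(9)] = 1/30240 × (8.38306e-07 − 0.000406442) = -1.34128e-08.
Running total after k=3: 67.4876.
k=4: B_{8}/(8)! × [f^{(7)}(31) − f^{(7)}(9)] = −1/1209600 × (2.61698e-08 − 0.000150534) = 1.24428e-10.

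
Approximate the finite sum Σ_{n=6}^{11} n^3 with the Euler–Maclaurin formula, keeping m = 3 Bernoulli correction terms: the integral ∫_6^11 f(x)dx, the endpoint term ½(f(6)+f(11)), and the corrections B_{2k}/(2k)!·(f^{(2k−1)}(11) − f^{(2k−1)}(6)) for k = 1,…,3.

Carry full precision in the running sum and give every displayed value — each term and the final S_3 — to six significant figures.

Integral: ∫_6^11 x^3 dx = 3336.25.
Endpoint term: (f(6) + f(11))/2 = (216.000 + 1331.00)/2 = 773.500.
Running total after boundary: 4109.75.
Correction k=1: B_{2}/2! · (f^{(1)}(11) − f^{(1)}(6)) = 1/12 · (363.000 − 108.000) = 21.2500.
After k=1: 4131.00.
Correction k=2: B_{4}/4! · (f^{(3)}(11) − f^{(3)}(6)) = −1/720 · (6.00000 − 6.00000) = 0.00000.
After k=2: 4131.00.
Correction k=3: B_{6}/6! · (f^{(5)}(11) − f^{(5)}(6)) = 1/30240 · (0.00000 − 0.00000) = 0.00000.

S_3 ≈ 4131.00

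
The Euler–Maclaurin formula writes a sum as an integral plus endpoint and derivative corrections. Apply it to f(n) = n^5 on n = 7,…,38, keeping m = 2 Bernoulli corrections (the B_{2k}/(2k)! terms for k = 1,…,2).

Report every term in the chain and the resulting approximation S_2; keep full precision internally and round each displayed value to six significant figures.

The integral term ∫_7^38 x^5 dx = 5.01803e+08.
½[f(7) + f(38)] = ½[16807.0 + 7.92352e+07] = 3.96260e+07.
Running total after boundary: 5.41429e+08.
Order-1 term: 1/12 · (1.04257e+07 − 12005.0) = 867806.
Partial sum through k=1: 5.42297e+08.
Order-2 term: −1/720 · (86640.0 − 2940.00) = -116.250.

S_2 ≈ 5.42297e+08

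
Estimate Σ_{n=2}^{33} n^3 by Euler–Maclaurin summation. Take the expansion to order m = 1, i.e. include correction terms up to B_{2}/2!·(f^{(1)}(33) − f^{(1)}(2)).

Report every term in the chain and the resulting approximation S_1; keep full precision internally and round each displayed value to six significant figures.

The integral term ∫_2^33 x^3 dx = 296476.
Boundary: ½(f(2) + f(33)) = ½(8.00000 + 35937.0) = 17972.5.
Running total after boundary: 314449.
Order-1 term: 1/12 · (3267.00 − 12.0000) = 271.250.

S_1 ≈ 314720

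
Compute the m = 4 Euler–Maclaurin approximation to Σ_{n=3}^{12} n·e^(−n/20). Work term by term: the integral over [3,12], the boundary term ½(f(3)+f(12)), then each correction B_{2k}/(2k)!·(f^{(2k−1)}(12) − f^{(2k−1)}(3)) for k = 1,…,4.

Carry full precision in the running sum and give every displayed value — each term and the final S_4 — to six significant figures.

∫_3^12 x·e^(−x/20) dx evaluates to 44.6862.
½[f(3) + f(12)] = ½[2.58212 + 6.58574] = 4.58393.
So far: 49.2702.
Order-1 term: 1/12 · (0.219525 − 0.731602) = -0.0426731.
Partial sum through k=1: 49.2275.
Order-2 term: −1/720 · (0.00329287 − 0.00613254) = 3.94399e-06.
Partial sum through k=2: 49.2275.
Order-3 term: 1/30240 · (1.50923e-05 − 2.60902e-05) = -3.63687e-10.
Partial sum through k=3: 49.2275.
Order-4 term: −1/1209600 · (5.48812e-08 − 9.21227e-08) = 3.07883e-14.

S_4 ≈ 49.2275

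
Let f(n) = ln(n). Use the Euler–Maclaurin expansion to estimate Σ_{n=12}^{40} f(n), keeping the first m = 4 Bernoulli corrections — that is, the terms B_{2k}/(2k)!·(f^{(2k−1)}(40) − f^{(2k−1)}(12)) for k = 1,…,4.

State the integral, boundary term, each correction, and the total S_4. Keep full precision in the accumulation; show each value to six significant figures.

S_4 ≈ 92.8183

The integral term ∫_12^40 ln(x) dx = 89.7363.
Boundary: ½(f(12) + f(40)) = ½(2.48491 + 3.68888) = 3.08689.
Running total after boundary: 92.8232.
k=1: B_{2}/(2)! × [f^{(1)}(40) − f^{(1)}(12)] = 1/12 × (0.0250000 − 0.0833333) = -0.00486111.
Partial sum through k=1: 92.8183.
k=2: B_{4}/(4)! × [f^{(3)}(40) − f^{(3)}(12)] = −1/720 × (3.12500e-05 − 0.00115741) = 1.56411e-06.
Partial sum through k=2: 92.8183.
k=3: B_{6}/(6)! × [f^{(5)}(40) − f^{(5)}(12)] = 1/30240 × (2.34375e-07 − 9.64506e-05) = -3.18175e-09.
Partial sum through k=3: 92.8183.
k=4: B_{8}/(8)! × [f^{(7)}(40) − f^{(7)}(12)] = −1/1209600 × (4.39453e-09 − 2.00939e-05) = 1.66084e-11.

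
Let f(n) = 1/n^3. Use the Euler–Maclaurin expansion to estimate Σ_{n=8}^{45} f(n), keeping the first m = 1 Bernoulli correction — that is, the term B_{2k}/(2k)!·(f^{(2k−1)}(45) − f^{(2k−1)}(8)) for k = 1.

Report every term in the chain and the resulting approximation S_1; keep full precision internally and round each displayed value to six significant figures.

S_1 ≈ 0.00860861

The integral term ∫_8^45 1/x^3 dx = 0.00756559.
Endpoint term: (f(8) + f(45))/2 = (0.00195312 + 1.09739e-05)/2 = 0.000982049.
Running total after boundary: 0.00854764.
Correction k=1: B_{2}/2! · (f^{(1)}(45) − f^{(1)}(8)) = 1/12 · (-7.31596e-07 − (-0.000732422)) = 6.09742e-05.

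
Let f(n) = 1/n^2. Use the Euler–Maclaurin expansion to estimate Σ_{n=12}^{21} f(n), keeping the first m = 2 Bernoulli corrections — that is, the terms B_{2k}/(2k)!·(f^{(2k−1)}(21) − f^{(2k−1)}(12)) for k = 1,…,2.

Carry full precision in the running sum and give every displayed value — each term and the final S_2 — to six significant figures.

The integral term ∫_12^21 1/x^2 dx = 0.0357143.
Boundary: ½(f(12) + f(21)) = ½(0.00694444 + 0.00226757) = 0.00460601.
So far: 0.0403203.
Order-1 term: 1/12 · (-0.000215959 − (-0.00115741)) = 7.84540e-05.
Partial sum through k=1: 0.0403987.
Order-2 term: −1/720 · (-5.87645e-06 − (-9.64506e-05)) = -1.25797e-07.

S_2 ≈ 0.0403986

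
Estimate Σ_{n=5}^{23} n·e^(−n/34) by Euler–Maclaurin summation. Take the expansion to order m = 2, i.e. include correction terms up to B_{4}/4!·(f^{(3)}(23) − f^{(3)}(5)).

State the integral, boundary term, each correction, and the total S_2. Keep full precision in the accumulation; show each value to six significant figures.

Integral: ∫_5^23 x·e^(−x/34) dx = 159.365.
Boundary: ½(f(5) + f(23)) = ½(4.31622 + 11.6934) = 8.00480.
Integral + boundary = 167.370.
k=1: B_{2}/(2)! × [f^{(1)}(23) − f^{(1)}(5)] = 1/12 × (0.164485 − 0.736296) = -0.0476509.
Partial sum through k=1: 167.323.
k=2: B_{4}/(4)! × [f^{(3)}(23) − f^{(3)}(5)] = −1/720 × (0.00102189 − 0.00213043) = 1.53965e-06.

S_2 ≈ 167.323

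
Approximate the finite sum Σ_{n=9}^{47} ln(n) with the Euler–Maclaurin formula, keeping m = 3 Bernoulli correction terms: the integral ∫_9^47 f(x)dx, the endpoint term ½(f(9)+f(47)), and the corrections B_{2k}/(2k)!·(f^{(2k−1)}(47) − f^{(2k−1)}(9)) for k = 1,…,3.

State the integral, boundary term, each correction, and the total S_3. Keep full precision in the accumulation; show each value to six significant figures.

∫_9^47 ln(x) dx evaluates to 123.182.
Boundary: ½(f(9) + f(47)) = ½(2.19722 + 3.85015) = 3.02369.
So far: 126.206.
Order-1 term: 1/12 · (0.0212766 − 0.111111) = -0.00748621.
Partial sum through k=1: 126.198.
Order-2 term: −1/720 · (1.92636e-05 − 0.00274348) = 3.78364e-06.
Partial sum through k=2: 126.198.
Order-3 term: 1/30240 · (1.04646e-07 − 0.000406442) = -1.34371e-08.

S_3 ≈ 126.198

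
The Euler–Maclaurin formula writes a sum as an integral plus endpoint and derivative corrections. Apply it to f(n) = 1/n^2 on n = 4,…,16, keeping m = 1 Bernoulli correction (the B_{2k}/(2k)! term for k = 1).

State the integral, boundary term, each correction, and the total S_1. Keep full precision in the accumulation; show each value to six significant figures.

∫_4^16 1/x^2 dx evaluates to 0.187500.
Boundary: ½(f(4) + f(16)) = ½(0.0625000 + 0.00390625) = 0.0332031.
Running total after boundary: 0.220703.
Correction k=1: B_{2}/2! · (f^{(1)}(16) − f^{(1)}(4)) = 1/12 · (-0.000488281 − (-0.0312500)) = 0.00256348.

S_1 ≈ 0.223267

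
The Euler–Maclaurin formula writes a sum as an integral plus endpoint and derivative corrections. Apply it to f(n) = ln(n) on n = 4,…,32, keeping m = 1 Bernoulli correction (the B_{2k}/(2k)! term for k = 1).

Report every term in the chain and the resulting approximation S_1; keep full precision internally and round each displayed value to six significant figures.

∫_4^32 ln(x) dx evaluates to 77.3584.
½[f(4) + f(32)] = ½[1.38629 + 3.46574] = 2.42602.
So far: 79.7844.
Order-1 term: 1/12 · (0.0312500 − 0.250000) = -0.0182292.

S_1 ≈ 79.7662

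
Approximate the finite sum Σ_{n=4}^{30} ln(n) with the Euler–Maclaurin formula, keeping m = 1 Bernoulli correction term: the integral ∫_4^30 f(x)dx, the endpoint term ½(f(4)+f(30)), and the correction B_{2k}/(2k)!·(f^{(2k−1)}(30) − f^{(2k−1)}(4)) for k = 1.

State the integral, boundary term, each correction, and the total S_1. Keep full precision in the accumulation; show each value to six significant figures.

∫_4^30 ln(x) dx evaluates to 70.4907.
½[f(4) + f(30)] = ½[1.38629 + 3.40120] = 2.39375.
Running total after boundary: 72.8845.
Correction k=1: B_{2}/2! · (f^{(1)}(30) − f^{(1)}(4)) = 1/12 · (0.0333333 − 0.250000) = -0.0180556.

S_1 ≈ 72.8664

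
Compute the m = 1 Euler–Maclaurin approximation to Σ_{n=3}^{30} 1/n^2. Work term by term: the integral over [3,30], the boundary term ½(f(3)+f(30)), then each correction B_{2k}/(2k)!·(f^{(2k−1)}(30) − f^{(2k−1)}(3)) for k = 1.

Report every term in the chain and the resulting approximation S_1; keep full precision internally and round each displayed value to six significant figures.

∫_3^30 1/x^2 dx evaluates to 0.300000.
Boundary: ½(f(3) + f(30)) = ½(0.111111 + 0.00111111) = 0.0561111.
Running total after boundary: 0.356111.
k=1: B_{2}/(2)! × [f^{(1)}(30) − f^{(1)}(3)] = 1/12 × (-7.40741e-05 − (-0.0740741)) = 0.00616667.

S_1 ≈ 0.362278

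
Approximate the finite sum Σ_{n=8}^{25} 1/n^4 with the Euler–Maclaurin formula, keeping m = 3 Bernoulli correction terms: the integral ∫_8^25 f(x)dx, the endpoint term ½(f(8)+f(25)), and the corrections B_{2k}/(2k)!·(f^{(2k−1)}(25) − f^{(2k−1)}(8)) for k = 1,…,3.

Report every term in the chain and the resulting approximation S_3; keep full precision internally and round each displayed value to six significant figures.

Integral: ∫_8^25 1/x^4 dx = 0.000629708.
½[f(8) + f(25)] = ½[0.000244141 + 2.56000e-06] = 0.000123350.
Integral + boundary = 0.000753059.
Correction k=1: B_{2}/2! · (f^{(1)}(25) − f^{(1)}(8)) = 1/12 · (-4.09600e-07 − (-0.000122070)) = 1.01384e-05.
After k=1: 0.000763197.
Correction k=2: B_{4}/4! · (f^{(3)}(25) − f^{(3)}(8)) = −1/720 · (-1.96608e-08 − (-5.72205e-05)) = -7.94456e-08.
After k=2: 0.000763118.
Correction k=3: B_{6}/6! · (f^{(5)}(25) − f^{(5)}(8)) = 1/30240 · (-1.76161e-09 − (-5.00679e-05)) = 1.65563e-09.

S_3 ≈ 0.000763119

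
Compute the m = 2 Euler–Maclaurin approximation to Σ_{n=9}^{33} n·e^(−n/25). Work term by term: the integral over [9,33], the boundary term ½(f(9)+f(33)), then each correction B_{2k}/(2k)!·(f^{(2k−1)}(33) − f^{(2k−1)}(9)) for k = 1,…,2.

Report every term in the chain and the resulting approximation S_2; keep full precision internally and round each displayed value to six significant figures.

S_2 ≈ 213.182

The integral term ∫_9^33 x·e^(−x/25) dx = 205.679.
Boundary: ½(f(9) + f(33)) = ½(6.27909 + 8.81546) = 7.54728.
Running total after boundary: 213.226.
Order-1 term: 1/12 · (-0.0854833 − 0.446513) = -0.0443330.
Running total after k=1: 213.182.
Order-2 term: −1/720 · (0.000718060 − 0.00294698) = 3.09573e-06.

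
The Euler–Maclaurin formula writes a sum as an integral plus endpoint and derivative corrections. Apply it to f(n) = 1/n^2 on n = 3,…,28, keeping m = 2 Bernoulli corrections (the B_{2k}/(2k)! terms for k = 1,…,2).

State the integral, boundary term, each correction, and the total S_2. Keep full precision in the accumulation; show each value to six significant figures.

Integral: ∫_3^28 1/x^2 dx = 0.297619.
½[f(3) + f(28)] = ½[0.111111 + 0.00127551] = 0.0561933.
So far: 0.353812.
Order-1 term: 1/12 · (-9.11079e-05 − (-0.0740741)) = 0.00616525.
Partial sum through k=1: 0.359978.
Order-2 term: −1/720 · (-1.39451e-06 − (-0.0987654)) = -0.000137172.

S_2 ≈ 0.359840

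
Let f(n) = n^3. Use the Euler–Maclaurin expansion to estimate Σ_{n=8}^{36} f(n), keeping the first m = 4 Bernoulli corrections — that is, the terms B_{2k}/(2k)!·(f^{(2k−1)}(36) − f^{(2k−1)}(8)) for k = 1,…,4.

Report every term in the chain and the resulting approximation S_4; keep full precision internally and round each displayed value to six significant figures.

S_4 ≈ 442772

∫_8^36 x^3 dx evaluates to 418880.
Boundary: ½(f(8) + f(36)) = ½(512.000 + 46656.0) = 23584.0.
So far: 442464.
Correction k=1: B_{2}/2! · (f^{(1)}(36) − f^{(1)}(8)) = 1/12 · (3888.00 − 192.000) = 308.000.
Running total after k=1: 442772.
Correction k=2: B_{4}/4! · (f^{(3)}(36) − f^{(3)}(8)) = −1/720 · (6.00000 − 6.00000) = 0.00000.
Running total after k=2: 442772.
Correction k=3: B_{6}/6! · (f^{(5)}(36) − f^{(5)}(8)) = 1/30240 · (0.00000 − 0.00000) = 0.00000.
Running total after k=3: 442772.
Correction k=4: B_{8}/8! · (f^{(7)}(36) − f^{(7)}(8)) = −1/1209600 · (0.00000 − 0.00000) = 0.00000.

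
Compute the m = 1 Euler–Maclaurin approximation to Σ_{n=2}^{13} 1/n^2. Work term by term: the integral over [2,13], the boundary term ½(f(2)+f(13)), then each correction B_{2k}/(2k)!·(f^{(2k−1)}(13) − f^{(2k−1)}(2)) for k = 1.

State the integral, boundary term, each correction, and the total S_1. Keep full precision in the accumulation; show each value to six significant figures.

∫_2^13 1/x^2 dx evaluates to 0.423077.
Endpoint term: (f(2) + f(13))/2 = (0.250000 + 0.00591716)/2 = 0.127959.
Integral + boundary = 0.551036.
k=1: B_{2}/(2)! × [f^{(1)}(13) − f^{(1)}(2)] = 1/12 × (-0.000910332 − (-0.250000)) = 0.0207575.

S_1 ≈ 0.571793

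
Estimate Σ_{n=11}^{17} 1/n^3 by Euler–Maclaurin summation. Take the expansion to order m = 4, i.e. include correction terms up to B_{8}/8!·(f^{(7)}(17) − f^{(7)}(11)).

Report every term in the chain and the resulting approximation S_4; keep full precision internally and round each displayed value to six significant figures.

Integral: ∫_11^17 1/x^3 dx = 0.00240213.
Endpoint term: (f(11) + f(17))/2 = (0.000751315 + 0.000203542)/2 = 0.000477428.
Running total after boundary: 0.00287956.
Order-1 term: 1/12 · (-3.59191e-05 − (-0.000204904)) = 1.40821e-05.
Running total after k=1: 0.00289364.
Order-2 term: −1/720 · (-2.48575e-06 − (-3.38684e-05)) = -4.35871e-08.
Running total after k=2: 0.00289359.
Order-3 term: 1/30240 · (-3.61251e-07 − (-1.17560e-05)) = 3.76810e-10.
Running total after k=3: 0.00289359.
Order-4 term: −1/1209600 · (-9.00003e-08 − (-6.99530e-06)) = -5.70874e-12.

S_4 ≈ 0.00289359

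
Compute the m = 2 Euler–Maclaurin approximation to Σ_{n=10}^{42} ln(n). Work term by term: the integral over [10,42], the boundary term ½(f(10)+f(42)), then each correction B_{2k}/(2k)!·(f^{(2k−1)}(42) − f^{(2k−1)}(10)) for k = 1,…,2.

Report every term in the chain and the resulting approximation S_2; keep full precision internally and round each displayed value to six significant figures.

S_2 ≈ 104.970

Integral: ∫_10^42 ln(x) dx = 101.956.
Boundary: ½(f(10) + f(42)) = ½(2.30259 + 3.73767) = 3.02013.
Integral + boundary = 104.976.
Order-1 term: 1/12 · (0.0238095 − 0.100000) = -0.00634921.
After k=1: 104.970.
Order-2 term: −1/720 · (2.69949e-05 − 0.00200000) = 2.74028e-06.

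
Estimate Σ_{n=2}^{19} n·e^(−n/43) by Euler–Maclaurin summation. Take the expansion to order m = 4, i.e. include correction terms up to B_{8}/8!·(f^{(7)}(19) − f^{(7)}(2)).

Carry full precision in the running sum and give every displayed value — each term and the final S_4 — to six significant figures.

S_4 ≈ 140.267

Integral: ∫_2^19 x·e^(−x/43) dx = 133.251.
Endpoint term: (f(2) + f(19))/2 = (1.90911 + 12.2139)/2 = 7.06153.
Running total after boundary: 140.313.
Correction k=1: B_{2}/2! · (f^{(1)}(19) − f^{(1)}(2)) = 1/12 · (0.358794 − 0.910156) = -0.0459468.
Partial sum through k=1: 140.267.
Correction k=2: B_{4}/4! · (f^{(3)}(19) − f^{(3)}(2)) = −1/720 · (0.000889385 − 0.00152475) = 8.82451e-07.
Partial sum through k=2: 140.267.
Correction k=3: B_{6}/6! · (f^{(5)}(19) − f^{(5)}(2)) = 1/30240 · (8.57070e-07 − 1.38305e-06) = -1.73935e-11.
Partial sum through k=3: 140.267.
Correction k=4: B_{8}/8! · (f^{(7)}(19) − f^{(7)}(2)) = −1/1209600 · (6.66918e-10 − 1.05001e-09) = 3.16707e-16.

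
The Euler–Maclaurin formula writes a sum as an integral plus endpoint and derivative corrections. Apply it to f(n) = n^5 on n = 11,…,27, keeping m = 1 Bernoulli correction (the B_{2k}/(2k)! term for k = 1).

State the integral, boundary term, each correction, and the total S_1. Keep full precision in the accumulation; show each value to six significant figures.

S_1 ≈ 7.17451e+07

The integral term ∫_11^27 x^5 dx = 6.42748e+07.
½[f(11) + f(27)] = ½[161051 + 1.43489e+07] = 7.25498e+06.
Integral + boundary = 7.15298e+07.
Order-1 term: 1/12 · (2.65720e+06 − 73205.0) = 215333.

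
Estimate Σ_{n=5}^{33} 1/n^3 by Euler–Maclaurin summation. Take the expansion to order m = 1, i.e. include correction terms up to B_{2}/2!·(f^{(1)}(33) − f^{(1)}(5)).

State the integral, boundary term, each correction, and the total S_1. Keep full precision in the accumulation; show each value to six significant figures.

S_1 ≈ 0.0239546

The integral term ∫_5^33 1/x^3 dx = 0.0195409.
Endpoint term: (f(5) + f(33))/2 = (0.00800000 + 2.78265e-05)/2 = 0.00401391.
Running total after boundary: 0.0235548.
Correction k=1: B_{2}/2! · (f^{(1)}(33) − f^{(1)}(5)) = 1/12 · (-2.52968e-06 − (-0.00480000)) = 0.000399789.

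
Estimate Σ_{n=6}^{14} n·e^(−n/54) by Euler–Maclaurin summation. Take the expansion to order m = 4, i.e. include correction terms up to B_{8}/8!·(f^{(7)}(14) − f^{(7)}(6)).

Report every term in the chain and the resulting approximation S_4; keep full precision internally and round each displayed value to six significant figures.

S_4 ≈ 73.9472

Integral: ∫_6^14 x·e^(−x/54) dx = 65.8799.
½[f(6) + f(14)] = ½[5.36904 + 10.8027] = 8.08588.
Running total after boundary: 73.9658.
Correction k=1: B_{2}/2! · (f^{(1)}(14) − f^{(1)}(6)) = 1/12 · (0.571573 − 0.795413) = -0.0186533.
Running total after k=1: 73.9472.
Correction k=2: B_{4}/4! · (f^{(3)}(14) − f^{(3)}(6)) = −1/720 · (0.000725246 − 0.000886520) = 2.23991e-07.
Running total after k=2: 73.9472.
Correction k=3: B_{6}/6! · (f^{(5)}(14) − f^{(5)}(6)) = 1/30240 · (4.30206e-07 − 5.14494e-07) = -2.78730e-12.
Running total after k=3: 73.9472.
Correction k=4: B_{8}/8! · (f^{(7)}(14) − f^{(7)}(6)) = −1/1209600 · (2.09773e-10 − 2.48617e-10) = 3.21133e-17.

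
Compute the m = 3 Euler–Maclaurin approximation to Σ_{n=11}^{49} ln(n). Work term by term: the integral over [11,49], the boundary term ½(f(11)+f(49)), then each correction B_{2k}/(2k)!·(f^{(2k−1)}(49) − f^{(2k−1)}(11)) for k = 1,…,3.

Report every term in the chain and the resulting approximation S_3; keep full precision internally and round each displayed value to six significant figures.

The integral term ∫_11^49 ln(x) dx = 126.322.
Boundary: ½(f(11) + f(49)) = ½(2.39790 + 3.89182) = 3.14486.
So far: 129.467.
k=1: B_{2}/(2)! × [f^{(1)}(49) − f^{(1)}(11)] = 1/12 × (0.0204082 − 0.0909091) = -0.00587508.
Running total after k=1: 129.461.
k=2: B_{4}/(4)! × [f^{(3)}(49) − f^{(3)}(11)] = −1/720 × (1.69997e-05 − 0.00150263) = 2.06337e-06.
Running total after k=2: 129.461.
k=3: B_{6}/(6)! × [f^{(5)}(49) − f^{(5)}(11)] = 1/30240 × (8.49632e-08 − 0.000149021) = -4.92514e-09.

S_3 ≈ 129.461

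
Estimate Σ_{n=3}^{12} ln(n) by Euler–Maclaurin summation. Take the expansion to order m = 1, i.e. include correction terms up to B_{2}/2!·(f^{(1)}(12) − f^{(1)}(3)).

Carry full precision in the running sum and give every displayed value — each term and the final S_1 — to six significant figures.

S_1 ≈ 19.2940

The integral term ∫_3^12 ln(x) dx = 17.5230.
½[f(3) + f(12)] = ½[1.09861 + 2.48491] = 1.79176.
Integral + boundary = 19.3148.
k=1: B_{2}/(2)! × [f^{(1)}(12) − f^{(1)}(3)] = 1/12 × (0.0833333 − 0.333333) = -0.0208333.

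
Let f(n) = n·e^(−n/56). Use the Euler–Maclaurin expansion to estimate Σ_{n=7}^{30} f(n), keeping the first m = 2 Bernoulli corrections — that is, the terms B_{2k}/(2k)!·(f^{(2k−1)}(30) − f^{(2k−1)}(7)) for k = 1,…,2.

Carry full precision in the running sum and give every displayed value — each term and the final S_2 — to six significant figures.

Integral: ∫_7^30 x·e^(−x/56) dx = 294.880.
½[f(7) + f(30)] = ½[6.17748 + 17.5575] = 11.8675.
Integral + boundary = 306.747.
Correction k=1: B_{2}/2! · (f^{(1)}(30) − f^{(1)}(7)) = 1/12 · (0.271724 − 0.772185) = -0.0417051.
After k=1: 306.706.
Correction k=2: B_{4}/4! · (f^{(3)}(30) − f^{(3)}(7)) = −1/720 · (0.000459893 − 0.000809049) = 4.84939e-07.

S_2 ≈ 306.706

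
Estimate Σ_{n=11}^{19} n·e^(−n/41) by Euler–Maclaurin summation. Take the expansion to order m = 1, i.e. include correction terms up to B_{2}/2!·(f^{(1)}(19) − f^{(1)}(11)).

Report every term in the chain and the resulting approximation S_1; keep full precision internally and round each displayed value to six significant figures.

∫_11^19 x·e^(−x/41) dx evaluates to 82.6421.
½[f(11) + f(19)] = ½[8.41152 + 11.9535] = 10.1825.
So far: 92.8246.
Correction k=1: B_{2}/2! · (f^{(1)}(19) − f^{(1)}(11)) = 1/12 · (0.337583 − 0.559525) = -0.0184952.

S_1 ≈ 92.8061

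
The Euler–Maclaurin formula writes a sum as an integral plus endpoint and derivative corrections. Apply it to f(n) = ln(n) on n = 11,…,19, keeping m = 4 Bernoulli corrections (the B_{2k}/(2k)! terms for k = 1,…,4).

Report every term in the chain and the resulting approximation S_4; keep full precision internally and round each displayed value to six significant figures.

Integral: ∫_11^19 ln(x) dx = 21.5675.
Endpoint term: (f(11) + f(19))/2 = (2.39790 + 2.94444)/2 = 2.67117.
Integral + boundary = 24.2387.
Correction k=1: B_{2}/2! · (f^{(1)}(19) − f^{(1)}(11)) = 1/12 · (0.0526316 − 0.0909091) = -0.00318979.
Partial sum through k=1: 24.2355.
Correction k=2: B_{4}/4! · (f^{(3)}(19) − f^{(3)}(11)) = −1/720 · (0.000291588 − 0.00150263) = 1.68200e-06.
Partial sum through k=2: 24.2355.
Correction k=3: B_{6}/6! · (f^{(5)}(19) − f^{(5)}(11)) = 1/30240 · (9.69267e-06 − 0.000149021) = -4.60742e-09.
Partial sum through k=3: 24.2355.
Correction k=4: B_{8}/8! · (f^{(7)}(19) − f^{(7)}(11)) = −1/1209600 · (8.05485e-07 − 3.69474e-05) = 2.98792e-11.

S_4 ≈ 24.2355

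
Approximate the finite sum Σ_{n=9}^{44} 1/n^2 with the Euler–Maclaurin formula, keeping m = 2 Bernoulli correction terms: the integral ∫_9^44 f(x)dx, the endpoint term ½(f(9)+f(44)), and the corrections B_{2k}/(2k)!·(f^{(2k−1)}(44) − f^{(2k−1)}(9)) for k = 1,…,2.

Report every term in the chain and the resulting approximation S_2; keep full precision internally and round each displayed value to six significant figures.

The integral term ∫_9^44 1/x^2 dx = 0.0883838.
Boundary: ½(f(9) + f(44)) = ½(0.0123457 + 0.000516529) = 0.00643110.
Integral + boundary = 0.0948149.
k=1: B_{2}/(2)! × [f^{(1)}(44) − f^{(1)}(9)] = 1/12 × (-2.34786e-05 − (-0.00274348)) = 0.000226667.
Partial sum through k=1: 0.0950416.
k=2: B_{4}/(4)! × [f^{(3)}(44) − f^{(3)}(9)] = −1/720 × (-1.45528e-07 − (-0.000406442)) = -5.64301e-07.

S_2 ≈ 0.0950410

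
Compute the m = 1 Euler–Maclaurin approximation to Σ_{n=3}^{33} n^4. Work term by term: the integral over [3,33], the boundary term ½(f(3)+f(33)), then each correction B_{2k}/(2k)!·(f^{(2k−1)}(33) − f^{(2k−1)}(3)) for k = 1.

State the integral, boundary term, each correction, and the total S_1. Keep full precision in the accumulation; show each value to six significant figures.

S_1 ≈ 8.43200e+06

The integral term ∫_3^33 x^4 dx = 7.82703e+06.
½[f(3) + f(33)] = ½[81.0000 + 1.18592e+06] = 593001.
So far: 8.42003e+06.
Correction k=1: B_{2}/2! · (f^{(1)}(33) − f^{(1)}(3)) = 1/12 · (143748 − 108.000) = 11970.0.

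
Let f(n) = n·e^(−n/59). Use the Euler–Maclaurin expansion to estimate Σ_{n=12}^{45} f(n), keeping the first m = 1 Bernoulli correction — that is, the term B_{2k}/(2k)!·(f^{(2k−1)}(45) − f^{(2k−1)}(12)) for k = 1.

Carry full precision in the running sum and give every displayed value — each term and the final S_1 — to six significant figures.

S_1 ≈ 571.572

∫_12^45 x·e^(−x/59) dx evaluates to 556.227.
Endpoint term: (f(12) + f(45))/2 = (9.79152 + 20.9880)/2 = 15.3898.
Running total after boundary: 571.617.
Correction k=1: B_{2}/2! · (f^{(1)}(45) − f^{(1)}(12)) = 1/12 · (0.110671 − 0.650002) = -0.0449442.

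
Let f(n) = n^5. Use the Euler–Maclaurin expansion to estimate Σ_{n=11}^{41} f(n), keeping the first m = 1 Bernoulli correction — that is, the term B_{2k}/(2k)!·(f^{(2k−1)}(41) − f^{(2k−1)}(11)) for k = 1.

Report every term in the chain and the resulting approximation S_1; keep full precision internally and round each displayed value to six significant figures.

The integral term ∫_11^41 x^5 dx = 7.91389e+08.
Endpoint term: (f(11) + f(41))/2 = (161051 + 1.15856e+08)/2 = 5.80086e+07.
So far: 8.49397e+08.
Correction k=1: B_{2}/2! · (f^{(1)}(41) − f^{(1)}(11)) = 1/12 · (1.41288e+07 − 73205.0) = 1.17130e+06.

S_1 ≈ 8.50569e+08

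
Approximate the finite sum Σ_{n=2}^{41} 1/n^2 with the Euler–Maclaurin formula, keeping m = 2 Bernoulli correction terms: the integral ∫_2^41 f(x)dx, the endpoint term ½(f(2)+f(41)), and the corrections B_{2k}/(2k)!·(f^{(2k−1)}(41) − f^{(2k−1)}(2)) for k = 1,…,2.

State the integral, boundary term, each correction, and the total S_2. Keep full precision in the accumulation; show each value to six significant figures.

S_2 ≈ 0.620696

∫_2^41 1/x^2 dx evaluates to 0.475610.
Endpoint term: (f(2) + f(41))/2 = (0.250000 + 0.000594884)/2 = 0.125297.
Running total after boundary: 0.600907.
Order-1 term: 1/12 · (-2.90187e-05 − (-0.250000)) = 0.0208309.
After k=1: 0.621738.
Order-2 term: −1/720 · (-2.07153e-07 − (-0.750000)) = -0.00104167.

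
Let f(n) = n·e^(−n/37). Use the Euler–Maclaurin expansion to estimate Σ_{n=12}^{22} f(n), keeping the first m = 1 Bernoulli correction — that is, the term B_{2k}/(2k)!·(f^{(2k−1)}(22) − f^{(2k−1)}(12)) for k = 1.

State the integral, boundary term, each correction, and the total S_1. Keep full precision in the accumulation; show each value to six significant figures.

S_1 ≈ 116.664

Integral: ∫_12^22 x·e^(−x/37) dx = 106.278.
Endpoint term: (f(12) + f(22))/2 = (8.67619 + 12.1393)/2 = 10.4077.
So far: 116.686.
Correction k=1: B_{2}/2! · (f^{(1)}(22) − f^{(1)}(12)) = 1/12 · (0.223697 − 0.488524) = -0.0220689.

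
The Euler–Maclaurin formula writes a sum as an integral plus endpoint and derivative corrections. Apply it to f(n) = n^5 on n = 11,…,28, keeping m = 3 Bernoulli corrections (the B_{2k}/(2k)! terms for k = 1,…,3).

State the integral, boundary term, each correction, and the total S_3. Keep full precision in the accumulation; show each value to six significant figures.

S_3 ≈ 8.89555e+07

Integral: ∫_11^28 x^5 dx = 8.00198e+07.
Endpoint term: (f(11) + f(28))/2 = (161051 + 1.72104e+07)/2 = 8.68571e+06.
Integral + boundary = 8.87055e+07.
k=1: B_{2}/(2)! × [f^{(1)}(28) − f^{(1)}(11)] = 1/12 × (3.07328e+06 − 73205.0) = 250006.
Running total after k=1: 8.89555e+07.
k=2: B_{4}/(4)! × [f^{(3)}(28) − f^{(3)}(11)] = −1/720 × (47040.0 − 7260.00) = -55.2500.
Running total after k=2: 8.89555e+07.
k=3: B_{6}/(6)! × [f^{(5)}(28) − f^{(5)}(11)] = 1/30240 × (120.000 − 120.000) = 0.00000.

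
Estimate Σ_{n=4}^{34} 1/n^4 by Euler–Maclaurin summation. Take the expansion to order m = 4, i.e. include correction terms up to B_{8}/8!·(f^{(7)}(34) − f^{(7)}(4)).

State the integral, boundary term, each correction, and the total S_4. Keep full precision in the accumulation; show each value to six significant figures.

The integral term ∫_4^34 1/x^4 dx = 0.00519985.
Boundary: ½(f(4) + f(34)) = ½(0.00390625 + 7.48315e-07) = 0.00195350.
Running total after boundary: 0.00715335.
Order-1 term: 1/12 · (-8.80370e-08 − (-0.00390625)) = 0.000325513.
Running total after k=1: 0.00747887.
Order-2 term: −1/720 · (-2.28470e-09 − (-0.00732422)) = -1.01725e-05.
Running total after k=2: 0.00746869.
Order-3 term: 1/30240 · (-1.10677e-10 − (-0.0256348)) = 8.47710e-07.
Running total after k=3: 0.00746954.
Order-4 term: −1/1209600 · (-8.61675e-12 − (-0.144196)) = -1.19209e-07.

S_4 ≈ 0.00746942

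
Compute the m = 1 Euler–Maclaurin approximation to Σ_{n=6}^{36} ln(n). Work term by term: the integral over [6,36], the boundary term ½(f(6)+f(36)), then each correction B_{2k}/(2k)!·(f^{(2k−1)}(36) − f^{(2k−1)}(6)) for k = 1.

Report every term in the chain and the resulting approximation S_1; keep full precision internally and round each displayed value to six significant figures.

S_1 ≈ 90.9322

∫_6^36 ln(x) dx evaluates to 88.2561.
Boundary: ½(f(6) + f(36)) = ½(1.79176 + 3.58352) = 2.68764.
Running total after boundary: 90.9438.
k=1: B_{2}/(2)! × [f^{(1)}(36) − f^{(1)}(6)] = 1/12 × (0.0277778 − 0.166667) = -0.0115741.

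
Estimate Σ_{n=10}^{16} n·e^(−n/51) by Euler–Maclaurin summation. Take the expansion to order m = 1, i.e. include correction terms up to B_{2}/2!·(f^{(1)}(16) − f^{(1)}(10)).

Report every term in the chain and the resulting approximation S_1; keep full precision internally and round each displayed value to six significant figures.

Integral: ∫_10^16 x·e^(−x/51) dx = 60.2107.
Endpoint term: (f(10) + f(16))/2 = (8.21948 + 11.6915)/2 = 9.95550.
Running total after boundary: 70.1662.
Order-1 term: 1/12 · (0.501474 − 0.660782) = -0.0132756.

S_1 ≈ 70.1529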